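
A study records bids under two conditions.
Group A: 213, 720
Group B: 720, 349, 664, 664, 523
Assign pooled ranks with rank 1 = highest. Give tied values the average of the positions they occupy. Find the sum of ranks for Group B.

19.5

Sorted (descending): 720, 720, 664, 664, 523, 349, 213
The 2 values of 720 occupy positions 1–2 → average rank (1+2)/2 = 1.5.
The 2 values of 664 occupy positions 3–4 → average rank (3+4)/2 = 3.5.
Group B values → pooled ranks: 720→1.5, 349→6, 664→3.5, 664→3.5, 523→5
Rank sum = 1.5 + 6 + 3.5 + 3.5 + 5 = 19.5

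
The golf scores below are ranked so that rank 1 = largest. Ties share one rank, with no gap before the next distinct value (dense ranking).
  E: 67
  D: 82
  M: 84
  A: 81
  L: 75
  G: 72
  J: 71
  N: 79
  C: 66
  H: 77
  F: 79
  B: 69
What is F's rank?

4

Sorted (descending): 84, 82, 81, 79, 79, 77, 75, 72, 71, 69, 67, 66
The 2 values of 79 share dense rank 4.
Remaining distinct values take the next consecutive integers.
F has value 79 → rank 4.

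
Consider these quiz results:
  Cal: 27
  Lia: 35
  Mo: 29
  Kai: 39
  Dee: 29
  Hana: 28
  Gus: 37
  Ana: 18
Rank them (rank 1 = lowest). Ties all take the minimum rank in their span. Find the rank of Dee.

Sorted (ascending): 18, 27, 28, 29, 29, 35, 37, 39
The 2 values of 29 occupy positions 4–5 → each gets rank 4.
Dee has value 29 → rank 4.

4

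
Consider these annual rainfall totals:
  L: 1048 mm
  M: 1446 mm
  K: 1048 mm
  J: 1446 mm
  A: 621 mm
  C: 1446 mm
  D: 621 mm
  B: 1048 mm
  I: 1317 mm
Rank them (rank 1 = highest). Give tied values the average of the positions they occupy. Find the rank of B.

Sorted (descending): 1446, 1446, 1446, 1317, 1048, 1048, 1048, 621, 621
The 3 values of 1446 occupy positions 1–3 → average rank 2.
The 3 values of 1048 occupy positions 5–7 → average rank 6.
The 2 values of 621 occupy positions 8–9 → average rank (8+9)/2 = 8.5.
B has value 1048 mm → rank 6.

6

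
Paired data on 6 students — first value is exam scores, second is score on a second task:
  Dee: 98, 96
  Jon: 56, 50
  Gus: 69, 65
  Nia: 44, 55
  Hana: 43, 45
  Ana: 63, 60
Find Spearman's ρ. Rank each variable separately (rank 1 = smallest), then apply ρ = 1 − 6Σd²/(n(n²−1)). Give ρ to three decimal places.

Ranks of variable 1: 6, 3, 5, 2, 1, 4
Ranks of variable 2: 6, 2, 5, 3, 1, 4
d = r₁ − r₂: 0, 1, 0, -1, 0, 0
d²: 0, 1, 0, 1, 0, 0; Σd² = 2
ρ = 1 − 6·2/(6·35) = 1 − 12/210 = 0.943

0.943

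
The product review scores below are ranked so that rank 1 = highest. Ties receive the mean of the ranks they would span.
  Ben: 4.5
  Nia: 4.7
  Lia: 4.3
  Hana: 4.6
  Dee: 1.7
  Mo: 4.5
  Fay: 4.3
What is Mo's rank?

Sorted (descending): 4.7, 4.6, 4.5, 4.5, 4.3, 4.3, 1.7
The 2 values of 4.5 occupy positions 3–4 → average rank (3+4)/2 = 3.5.
The 2 values of 4.3 occupy positions 5–6 → average rank (5+6)/2 = 5.5.
Mo has value 4.5 → rank 3.5.

3.5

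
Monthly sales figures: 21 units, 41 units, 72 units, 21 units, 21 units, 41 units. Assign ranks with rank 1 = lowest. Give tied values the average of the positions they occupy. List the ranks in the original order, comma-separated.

2, 4.5, 6, 2, 2, 4.5

Sorted (ascending): 21, 21, 21, 41, 41, 72
The 3 values of 21 occupy positions 1–3 → average rank 2.
The 2 values of 41 occupy positions 4–5 → average rank (4+5)/2 = 4.5.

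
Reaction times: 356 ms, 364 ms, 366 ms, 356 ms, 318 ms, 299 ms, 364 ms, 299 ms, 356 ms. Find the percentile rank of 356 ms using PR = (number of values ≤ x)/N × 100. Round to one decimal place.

N = 9.
Strictly below 356: 3. Equal to 356: 3.
PR = 6/9 × 100 = 66.7

66.7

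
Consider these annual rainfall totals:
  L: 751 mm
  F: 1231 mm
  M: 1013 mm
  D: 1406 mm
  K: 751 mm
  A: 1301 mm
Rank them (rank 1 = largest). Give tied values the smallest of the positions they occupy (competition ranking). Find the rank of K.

5

Sorted (descending): 1406, 1301, 1231, 1013, 751, 751
The 2 values of 751 occupy positions 5–6 → each gets rank 5.
K has value 751 mm → rank 5.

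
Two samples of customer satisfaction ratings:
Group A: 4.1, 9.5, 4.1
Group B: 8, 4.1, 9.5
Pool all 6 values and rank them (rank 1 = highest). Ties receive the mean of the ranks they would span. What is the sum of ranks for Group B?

Sorted (descending): 9.5, 9.5, 8, 4.1, 4.1, 4.1
The 2 values of 9.5 occupy positions 1–2 → average rank (1+2)/2 = 1.5.
The 3 values of 4.1 occupy positions 4–6 → average rank 5.
Group B values → pooled ranks: 8→3, 4.1→5, 9.5→1.5
Rank sum = 3 + 5 + 1.5 = 9.5

9.5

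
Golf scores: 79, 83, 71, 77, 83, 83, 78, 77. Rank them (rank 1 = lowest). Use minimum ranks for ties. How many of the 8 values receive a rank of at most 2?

Sorted (ascending): 71, 77, 77, 78, 79, 83, 83, 83
The 2 values of 77 occupy positions 2–3 → each gets rank 2.
The 3 values of 83 occupy positions 6–8 → each gets rank 6.
Ranks ≤ 2: {1, 2, 2} → 3 values.

3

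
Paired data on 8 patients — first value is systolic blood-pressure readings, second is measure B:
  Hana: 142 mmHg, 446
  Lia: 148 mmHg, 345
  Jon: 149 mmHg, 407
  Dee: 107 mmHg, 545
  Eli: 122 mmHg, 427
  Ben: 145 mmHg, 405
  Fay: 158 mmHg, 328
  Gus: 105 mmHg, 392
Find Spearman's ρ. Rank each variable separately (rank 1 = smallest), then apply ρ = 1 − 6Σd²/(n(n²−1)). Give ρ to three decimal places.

-0.524

Ranks of variable 1: 4, 6, 7, 2, 3, 5, 8, 1
Ranks of variable 2: 7, 2, 5, 8, 6, 4, 1, 3
d = r₁ − r₂: -3, 4, 2, -6, -3, 1, 7, -2
d²: 9, 16, 4, 36, 9, 1, 49, 4; Σd² = 128
ρ = 1 − 6·128/(8·63) = 1 − 768/504 = -0.524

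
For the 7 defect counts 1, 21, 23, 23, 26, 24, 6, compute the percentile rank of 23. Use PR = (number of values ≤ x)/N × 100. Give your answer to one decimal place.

71.4

N = 7.
Strictly below 23: 3. Equal to 23: 2.
PR = 5/7 × 100 = 71.4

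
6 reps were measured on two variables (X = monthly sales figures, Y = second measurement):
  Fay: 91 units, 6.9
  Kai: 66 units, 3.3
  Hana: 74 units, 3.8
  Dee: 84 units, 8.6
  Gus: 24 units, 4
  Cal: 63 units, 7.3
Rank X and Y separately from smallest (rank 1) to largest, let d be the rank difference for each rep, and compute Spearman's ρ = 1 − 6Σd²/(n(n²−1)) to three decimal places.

Ranks of variable 1: 6, 3, 4, 5, 1, 2
Ranks of variable 2: 4, 1, 2, 6, 3, 5
d = r₁ − r₂: 2, 2, 2, -1, -2, -3
d²: 4, 4, 4, 1, 4, 9; Σd² = 26
ρ = 1 − 6·26/(6·35) = 1 − 156/210 = 0.257

0.257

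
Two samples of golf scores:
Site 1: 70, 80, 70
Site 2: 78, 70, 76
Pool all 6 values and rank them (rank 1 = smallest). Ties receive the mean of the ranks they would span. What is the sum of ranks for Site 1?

Sorted (ascending): 70, 70, 70, 76, 78, 80
The 3 values of 70 occupy positions 1–3 → average rank 2.
Site 1 values → pooled ranks: 70→2, 80→6, 70→2
Rank sum = 2 + 6 + 2 = 10

10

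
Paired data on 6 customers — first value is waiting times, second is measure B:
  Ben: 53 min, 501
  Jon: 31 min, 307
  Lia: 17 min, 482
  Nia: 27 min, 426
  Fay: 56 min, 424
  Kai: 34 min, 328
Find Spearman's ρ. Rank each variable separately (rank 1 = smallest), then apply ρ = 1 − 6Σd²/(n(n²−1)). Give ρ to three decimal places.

Ranks of variable 1: 5, 3, 1, 2, 6, 4
Ranks of variable 2: 6, 1, 5, 4, 3, 2
d = r₁ − r₂: -1, 2, -4, -2, 3, 2
d²: 1, 4, 16, 4, 9, 4; Σd² = 38
ρ = 1 − 6·38/(6·35) = 1 − 228/210 = -0.086

-0.086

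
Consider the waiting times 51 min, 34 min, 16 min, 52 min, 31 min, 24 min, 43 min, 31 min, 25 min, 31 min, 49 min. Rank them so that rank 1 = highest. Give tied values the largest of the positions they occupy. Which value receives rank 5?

34

Sorted (descending): 52, 51, 49, 43, 34, 31, 31, 31, 25, 24, 16
The 3 values of 31 occupy positions 6–8 → each gets rank 8.
Rank 5 → value 34.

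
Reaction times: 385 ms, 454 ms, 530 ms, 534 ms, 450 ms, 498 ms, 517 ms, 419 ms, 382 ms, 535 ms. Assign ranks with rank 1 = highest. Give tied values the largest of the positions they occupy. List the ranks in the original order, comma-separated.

Sorted (descending): 535, 534, 530, 517, 498, 454, 450, 419, 385, 382
No ties — each value takes its position as its rank.

9, 6, 3, 2, 7, 5, 4, 8, 10, 1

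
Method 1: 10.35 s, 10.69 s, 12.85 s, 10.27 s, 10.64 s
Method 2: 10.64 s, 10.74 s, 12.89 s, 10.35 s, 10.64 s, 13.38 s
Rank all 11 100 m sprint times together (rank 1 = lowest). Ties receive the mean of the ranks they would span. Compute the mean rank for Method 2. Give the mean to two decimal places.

6.92

Sorted (ascending): 10.27, 10.35, 10.35, 10.64, 10.64, 10.64, 10.69, 10.74, 12.85, 12.89, 13.38
The 2 values of 10.35 occupy positions 2–3 → average rank (2+3)/2 = 2.5.
The 3 values of 10.64 occupy positions 4–6 → average rank 5.
Method 2 values → pooled ranks: 10.64→5, 10.74→8, 12.89→10, 10.35→2.5, 10.64→5, 13.38→11
Mean rank = (5 + 8 + 10 + 2.5 + 5 + 11) / 6 = 6.92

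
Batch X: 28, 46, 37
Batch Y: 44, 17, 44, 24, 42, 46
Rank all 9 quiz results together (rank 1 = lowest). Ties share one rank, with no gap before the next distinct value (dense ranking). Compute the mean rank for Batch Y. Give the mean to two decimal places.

4.50

Sorted (ascending): 17, 24, 28, 37, 42, 44, 44, 46, 46
The 2 values of 44 share dense rank 6.
The 2 values of 46 share dense rank 7.
Remaining distinct values take the next consecutive integers.
Batch Y values → pooled ranks: 44→6, 17→1, 44→6, 24→2, 42→5, 46→7
Mean rank = (6 + 1 + 6 + 2 + 5 + 7) / 6 = 4.50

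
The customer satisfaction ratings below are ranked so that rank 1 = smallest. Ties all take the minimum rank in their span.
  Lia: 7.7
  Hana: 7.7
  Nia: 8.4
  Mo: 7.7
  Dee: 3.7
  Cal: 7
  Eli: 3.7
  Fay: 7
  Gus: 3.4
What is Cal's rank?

Sorted (ascending): 3.4, 3.7, 3.7, 7, 7, 7.7, 7.7, 7.7, 8.4
The 2 values of 3.7 occupy positions 2–3 → each gets rank 2.
The 2 values of 7 occupy positions 4–5 → each gets rank 4.
The 3 values of 7.7 occupy positions 6–8 → each gets rank 6.
Cal has value 7 → rank 4.

4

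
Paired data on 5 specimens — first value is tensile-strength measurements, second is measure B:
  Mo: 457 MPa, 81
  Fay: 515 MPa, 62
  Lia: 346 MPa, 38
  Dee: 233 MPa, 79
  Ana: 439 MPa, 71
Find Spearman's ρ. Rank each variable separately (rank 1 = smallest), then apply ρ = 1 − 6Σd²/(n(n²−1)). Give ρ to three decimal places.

0.000

Ranks of variable 1: 4, 5, 2, 1, 3
Ranks of variable 2: 5, 2, 1, 4, 3
d = r₁ − r₂: -1, 3, 1, -3, 0
d²: 1, 9, 1, 9, 0; Σd² = 20
ρ = 1 − 6·20/(5·24) = 1 − 120/120 = 0.000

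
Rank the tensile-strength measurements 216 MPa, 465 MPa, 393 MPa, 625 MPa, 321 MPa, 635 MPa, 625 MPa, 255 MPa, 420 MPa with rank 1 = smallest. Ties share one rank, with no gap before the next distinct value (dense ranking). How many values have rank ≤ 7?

8

Sorted (ascending): 216, 255, 321, 393, 420, 465, 625, 625, 635
The 2 values of 625 share dense rank 7.
Remaining distinct values take the next consecutive integers.
Ranks ≤ 7: {1, 2, 3, 4, 5, 6, 7, 7} → 8 values.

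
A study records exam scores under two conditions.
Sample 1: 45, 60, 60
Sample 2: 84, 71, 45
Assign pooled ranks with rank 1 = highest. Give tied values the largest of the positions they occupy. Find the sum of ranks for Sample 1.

Sorted (descending): 84, 71, 60, 60, 45, 45
The 2 values of 60 occupy positions 3–4 → each gets rank 4.
The 2 values of 45 occupy positions 5–6 → each gets rank 6.
Sample 1 values → pooled ranks: 45→6, 60→4, 60→4
Rank sum = 6 + 4 + 4 = 14

14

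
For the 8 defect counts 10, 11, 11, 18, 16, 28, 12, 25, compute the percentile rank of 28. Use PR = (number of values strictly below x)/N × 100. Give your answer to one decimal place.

87.5

N = 8.
Strictly below 28: 7. Equal to 28: 1.
PR = 7/8 × 100 = 87.5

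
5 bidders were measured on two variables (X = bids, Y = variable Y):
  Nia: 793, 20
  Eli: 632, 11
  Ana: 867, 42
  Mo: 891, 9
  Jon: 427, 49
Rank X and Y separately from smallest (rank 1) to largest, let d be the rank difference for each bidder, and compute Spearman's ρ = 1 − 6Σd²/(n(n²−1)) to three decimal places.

Ranks of variable 1: 3, 2, 4, 5, 1
Ranks of variable 2: 3, 2, 4, 1, 5
d = r₁ − r₂: 0, 0, 0, 4, -4
d²: 0, 0, 0, 16, 16; Σd² = 32
ρ = 1 − 6·32/(5·24) = 1 − 192/120 = -0.600

-0.600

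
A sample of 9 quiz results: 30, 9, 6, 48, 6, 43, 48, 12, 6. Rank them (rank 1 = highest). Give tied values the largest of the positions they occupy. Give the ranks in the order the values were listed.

Sorted (descending): 48, 48, 43, 30, 12, 9, 6, 6, 6
The 2 values of 48 occupy positions 1–2 → each gets rank 2.
The 3 values of 6 occupy positions 7–9 → each gets rank 9.

4, 6, 9, 2, 9, 3, 2, 5, 9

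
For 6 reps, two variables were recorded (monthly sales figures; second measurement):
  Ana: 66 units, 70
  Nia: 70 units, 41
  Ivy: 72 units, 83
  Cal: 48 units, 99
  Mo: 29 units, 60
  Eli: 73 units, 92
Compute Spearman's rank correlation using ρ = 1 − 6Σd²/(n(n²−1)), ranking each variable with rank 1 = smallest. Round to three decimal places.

Ranks of variable 1: 3, 4, 5, 2, 1, 6
Ranks of variable 2: 3, 1, 4, 6, 2, 5
d = r₁ − r₂: 0, 3, 1, -4, -1, 1
d²: 0, 9, 1, 16, 1, 1; Σd² = 28
ρ = 1 − 6·28/(6·35) = 1 − 168/210 = 0.200

0.200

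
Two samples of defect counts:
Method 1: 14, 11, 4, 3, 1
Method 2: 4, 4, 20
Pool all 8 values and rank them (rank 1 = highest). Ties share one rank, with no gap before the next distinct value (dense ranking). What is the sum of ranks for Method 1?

20

Sorted (descending): 20, 14, 11, 4, 4, 4, 3, 1
The 3 values of 4 share dense rank 4.
Remaining distinct values take the next consecutive integers.
Method 1 values → pooled ranks: 14→2, 11→3, 4→4, 3→5, 1→6
Rank sum = 2 + 3 + 4 + 5 + 6 = 20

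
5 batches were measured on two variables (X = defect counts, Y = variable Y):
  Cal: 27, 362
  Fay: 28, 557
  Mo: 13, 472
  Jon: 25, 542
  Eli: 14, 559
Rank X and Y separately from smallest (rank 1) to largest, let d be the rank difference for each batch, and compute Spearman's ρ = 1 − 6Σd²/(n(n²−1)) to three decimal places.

Ranks of variable 1: 4, 5, 1, 3, 2
Ranks of variable 2: 1, 4, 2, 3, 5
d = r₁ − r₂: 3, 1, -1, 0, -3
d²: 9, 1, 1, 0, 9; Σd² = 20
ρ = 1 − 6·20/(5·24) = 1 − 120/120 = 0.000

0.000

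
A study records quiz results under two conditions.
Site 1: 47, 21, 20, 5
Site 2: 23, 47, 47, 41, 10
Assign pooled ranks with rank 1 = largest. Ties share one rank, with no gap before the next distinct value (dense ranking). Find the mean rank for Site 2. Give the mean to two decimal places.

Sorted (descending): 47, 47, 47, 41, 23, 21, 20, 10, 5
The 3 values of 47 share dense rank 1.
Remaining distinct values take the next consecutive integers.
Site 2 values → pooled ranks: 23→3, 47→1, 47→1, 41→2, 10→6
Mean rank = (3 + 1 + 1 + 2 + 6) / 5 = 2.60

2.60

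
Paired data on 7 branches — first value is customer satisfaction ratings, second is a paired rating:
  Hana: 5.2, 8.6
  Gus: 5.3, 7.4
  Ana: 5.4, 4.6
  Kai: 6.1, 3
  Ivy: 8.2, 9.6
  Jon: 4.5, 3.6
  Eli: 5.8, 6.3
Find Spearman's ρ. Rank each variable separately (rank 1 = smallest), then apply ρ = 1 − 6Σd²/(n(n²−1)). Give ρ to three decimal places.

Ranks of variable 1: 2, 3, 4, 6, 7, 1, 5
Ranks of variable 2: 6, 5, 3, 1, 7, 2, 4
d = r₁ − r₂: -4, -2, 1, 5, 0, -1, 1
d²: 16, 4, 1, 25, 0, 1, 1; Σd² = 48
ρ = 1 − 6·48/(7·48) = 1 − 288/336 = 0.143

0.143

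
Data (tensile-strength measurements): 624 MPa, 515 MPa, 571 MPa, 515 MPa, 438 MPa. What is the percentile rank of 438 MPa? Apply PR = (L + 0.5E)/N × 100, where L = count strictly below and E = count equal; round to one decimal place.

N = 5.
Strictly below 438: 0. Equal to 438: 1.
PR = (0 + 0.5·1)/5 × 100 = 10.0

10.0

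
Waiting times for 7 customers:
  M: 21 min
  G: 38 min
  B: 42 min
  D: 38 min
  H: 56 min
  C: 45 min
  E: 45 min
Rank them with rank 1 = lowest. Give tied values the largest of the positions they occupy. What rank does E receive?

6

Sorted (ascending): 21, 38, 38, 42, 45, 45, 56
The 2 values of 38 occupy positions 2–3 → each gets rank 3.
The 2 values of 45 occupy positions 5–6 → each gets rank 6.
E has value 45 min → rank 6.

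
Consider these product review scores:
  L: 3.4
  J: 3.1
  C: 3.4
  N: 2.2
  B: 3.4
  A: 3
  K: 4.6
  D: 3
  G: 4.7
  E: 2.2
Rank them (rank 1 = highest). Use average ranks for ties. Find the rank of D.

Sorted (descending): 4.7, 4.6, 3.4, 3.4, 3.4, 3.1, 3, 3, 2.2, 2.2
The 3 values of 3.4 occupy positions 3–5 → average rank 4.
The 2 values of 3 occupy positions 7–8 → average rank (7+8)/2 = 7.5.
The 2 values of 2.2 occupy positions 9–10 → average rank (9+10)/2 = 9.5.
D has value 3 → rank 7.5.

7.5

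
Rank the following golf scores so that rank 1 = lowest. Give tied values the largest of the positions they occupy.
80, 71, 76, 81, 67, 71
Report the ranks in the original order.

5, 3, 4, 6, 1, 3

Sorted (ascending): 67, 71, 71, 76, 80, 81
The 2 values of 71 occupy positions 2–3 → each gets rank 3.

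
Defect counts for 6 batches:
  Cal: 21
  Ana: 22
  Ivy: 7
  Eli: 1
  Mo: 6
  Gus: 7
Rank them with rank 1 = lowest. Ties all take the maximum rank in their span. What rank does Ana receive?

6

Sorted (ascending): 1, 6, 7, 7, 21, 22
The 2 values of 7 occupy positions 3–4 → each gets rank 4.
Ana has value 22 → rank 6.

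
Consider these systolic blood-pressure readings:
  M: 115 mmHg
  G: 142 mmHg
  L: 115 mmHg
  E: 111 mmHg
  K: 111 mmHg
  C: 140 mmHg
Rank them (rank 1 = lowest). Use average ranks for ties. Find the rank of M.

3.5

Sorted (ascending): 111, 111, 115, 115, 140, 142
The 2 values of 111 occupy positions 1–2 → average rank (1+2)/2 = 1.5.
The 2 values of 115 occupy positions 3–4 → average rank (3+4)/2 = 3.5.
M has value 115 mmHg → rank 3.5.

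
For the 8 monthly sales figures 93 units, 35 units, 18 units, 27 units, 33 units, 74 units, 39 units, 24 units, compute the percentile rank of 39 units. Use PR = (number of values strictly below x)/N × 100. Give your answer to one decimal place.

N = 8.
Strictly below 39: 5. Equal to 39: 1.
PR = 5/8 × 100 = 62.5

62.5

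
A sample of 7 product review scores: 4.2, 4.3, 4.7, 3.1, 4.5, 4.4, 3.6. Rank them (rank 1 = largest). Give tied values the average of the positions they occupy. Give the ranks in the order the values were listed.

Sorted (descending): 4.7, 4.5, 4.4, 4.3, 4.2, 3.6, 3.1
No ties — each value takes its position as its rank.

5, 4, 1, 7, 2, 3, 6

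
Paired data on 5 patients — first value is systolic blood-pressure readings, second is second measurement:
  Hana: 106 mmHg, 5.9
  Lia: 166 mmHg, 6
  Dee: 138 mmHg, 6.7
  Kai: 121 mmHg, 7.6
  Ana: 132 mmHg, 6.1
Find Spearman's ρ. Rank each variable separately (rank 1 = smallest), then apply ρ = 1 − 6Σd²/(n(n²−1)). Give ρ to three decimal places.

Ranks of variable 1: 1, 5, 4, 2, 3
Ranks of variable 2: 1, 2, 4, 5, 3
d = r₁ − r₂: 0, 3, 0, -3, 0
d²: 0, 9, 0, 9, 0; Σd² = 18
ρ = 1 − 6·18/(5·24) = 1 − 108/120 = 0.100

0.100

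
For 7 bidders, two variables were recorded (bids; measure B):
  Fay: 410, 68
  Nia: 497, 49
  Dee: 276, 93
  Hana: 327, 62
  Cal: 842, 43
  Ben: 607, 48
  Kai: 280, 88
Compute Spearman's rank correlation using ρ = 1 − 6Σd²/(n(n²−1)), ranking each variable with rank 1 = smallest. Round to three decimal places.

-0.964

Ranks of variable 1: 4, 5, 1, 3, 7, 6, 2
Ranks of variable 2: 5, 3, 7, 4, 1, 2, 6
d = r₁ − r₂: -1, 2, -6, -1, 6, 4, -4
d²: 1, 4, 36, 1, 36, 16, 16; Σd² = 110
ρ = 1 − 6·110/(7·48) = 1 − 660/336 = -0.964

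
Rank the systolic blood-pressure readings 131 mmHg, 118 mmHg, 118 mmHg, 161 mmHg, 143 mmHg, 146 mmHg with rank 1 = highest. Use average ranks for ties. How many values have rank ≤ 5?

4

Sorted (descending): 161, 146, 143, 131, 118, 118
The 2 values of 118 occupy positions 5–6 → average rank (5+6)/2 = 5.5.
Ranks ≤ 5: {1, 2, 3, 4} → 4 values.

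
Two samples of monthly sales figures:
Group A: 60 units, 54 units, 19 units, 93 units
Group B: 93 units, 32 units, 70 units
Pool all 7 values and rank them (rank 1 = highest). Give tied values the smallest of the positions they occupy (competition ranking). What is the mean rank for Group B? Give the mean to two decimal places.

Sorted (descending): 93, 93, 70, 60, 54, 32, 19
The 2 values of 93 occupy positions 1–2 → each gets rank 1.
Group B values → pooled ranks: 93→1, 32→6, 70→3
Mean rank = (1 + 6 + 3) / 3 = 3.33

3.33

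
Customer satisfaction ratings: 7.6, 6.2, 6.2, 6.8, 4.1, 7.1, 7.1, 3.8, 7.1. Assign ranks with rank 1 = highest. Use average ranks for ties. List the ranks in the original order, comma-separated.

1, 6.5, 6.5, 5, 8, 3, 3, 9, 3

Sorted (descending): 7.6, 7.1, 7.1, 7.1, 6.8, 6.2, 6.2, 4.1, 3.8
The 3 values of 7.1 occupy positions 2–4 → average rank 3.
The 2 values of 6.2 occupy positions 6–7 → average rank (6+7)/2 = 6.5.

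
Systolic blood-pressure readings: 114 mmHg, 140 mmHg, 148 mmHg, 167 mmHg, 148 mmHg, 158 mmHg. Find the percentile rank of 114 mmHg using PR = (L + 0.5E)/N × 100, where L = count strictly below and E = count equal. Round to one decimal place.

8.3

N = 6.
Strictly below 114: 0. Equal to 114: 1.
PR = (0 + 0.5·1)/6 × 100 = 8.3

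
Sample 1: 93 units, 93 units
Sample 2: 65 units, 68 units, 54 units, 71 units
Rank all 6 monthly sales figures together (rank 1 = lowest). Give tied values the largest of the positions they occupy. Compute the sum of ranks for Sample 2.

10

Sorted (ascending): 54, 65, 68, 71, 93, 93
The 2 values of 93 occupy positions 5–6 → each gets rank 6.
Sample 2 values → pooled ranks: 65→2, 68→3, 54→1, 71→4
Rank sum = 2 + 3 + 1 + 4 = 10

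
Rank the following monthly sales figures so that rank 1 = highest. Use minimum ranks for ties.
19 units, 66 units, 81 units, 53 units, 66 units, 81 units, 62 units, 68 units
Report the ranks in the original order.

8, 4, 1, 7, 4, 1, 6, 3

Sorted (descending): 81, 81, 68, 66, 66, 62, 53, 19
The 2 values of 81 occupy positions 1–2 → each gets rank 1.
The 2 values of 66 occupy positions 4–5 → each gets rank 4.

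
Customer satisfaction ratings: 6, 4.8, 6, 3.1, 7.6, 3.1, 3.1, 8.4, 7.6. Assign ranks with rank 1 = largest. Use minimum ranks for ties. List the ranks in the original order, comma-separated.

Sorted (descending): 8.4, 7.6, 7.6, 6, 6, 4.8, 3.1, 3.1, 3.1
The 2 values of 7.6 occupy positions 2–3 → each gets rank 2.
The 2 values of 6 occupy positions 4–5 → each gets rank 4.
The 3 values of 3.1 occupy positions 7–9 → each gets rank 7.

4, 6, 4, 7, 2, 7, 7, 1, 2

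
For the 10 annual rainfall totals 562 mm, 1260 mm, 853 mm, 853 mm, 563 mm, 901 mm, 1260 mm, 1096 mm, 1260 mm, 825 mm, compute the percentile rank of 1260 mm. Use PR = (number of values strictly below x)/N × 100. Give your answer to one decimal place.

N = 10.
Strictly below 1260: 7. Equal to 1260: 3.
PR = 7/10 × 100 = 70.0

70.0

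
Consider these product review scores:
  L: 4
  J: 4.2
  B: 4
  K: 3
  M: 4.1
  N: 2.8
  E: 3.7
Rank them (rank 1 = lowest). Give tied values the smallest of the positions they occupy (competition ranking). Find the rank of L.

Sorted (ascending): 2.8, 3, 3.7, 4, 4, 4.1, 4.2
The 2 values of 4 occupy positions 4–5 → each gets rank 4.
L has value 4 → rank 4.

4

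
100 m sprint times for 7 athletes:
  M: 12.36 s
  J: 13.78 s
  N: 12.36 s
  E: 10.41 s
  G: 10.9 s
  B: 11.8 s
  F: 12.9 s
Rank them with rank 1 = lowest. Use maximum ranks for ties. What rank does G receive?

Sorted (ascending): 10.41, 10.9, 11.8, 12.36, 12.36, 12.9, 13.78
The 2 values of 12.36 occupy positions 4–5 → each gets rank 5.
G has value 10.9 s → rank 2.

2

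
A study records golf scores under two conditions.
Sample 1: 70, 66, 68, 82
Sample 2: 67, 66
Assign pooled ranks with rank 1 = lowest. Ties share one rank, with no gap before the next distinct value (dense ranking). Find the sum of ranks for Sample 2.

3

Sorted (ascending): 66, 66, 67, 68, 70, 82
The 2 values of 66 share dense rank 1.
Remaining distinct values take the next consecutive integers.
Sample 2 values → pooled ranks: 67→2, 66→1
Rank sum = 2 + 1 = 3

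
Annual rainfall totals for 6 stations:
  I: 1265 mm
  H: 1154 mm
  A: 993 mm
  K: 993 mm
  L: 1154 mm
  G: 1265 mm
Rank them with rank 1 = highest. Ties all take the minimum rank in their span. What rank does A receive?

5

Sorted (descending): 1265, 1265, 1154, 1154, 993, 993
The 2 values of 1265 occupy positions 1–2 → each gets rank 1.
The 2 values of 1154 occupy positions 3–4 → each gets rank 3.
The 2 values of 993 occupy positions 5–6 → each gets rank 5.
A has value 993 mm → rank 5.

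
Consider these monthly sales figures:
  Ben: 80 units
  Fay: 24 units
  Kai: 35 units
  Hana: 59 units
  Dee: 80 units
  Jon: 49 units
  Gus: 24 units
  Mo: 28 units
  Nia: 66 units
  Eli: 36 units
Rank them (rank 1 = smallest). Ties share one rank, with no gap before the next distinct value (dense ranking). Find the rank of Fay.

1

Sorted (ascending): 24, 24, 28, 35, 36, 49, 59, 66, 80, 80
The 2 values of 24 share dense rank 1.
The 2 values of 80 share dense rank 8.
Remaining distinct values take the next consecutive integers.
Fay has value 24 units → rank 1.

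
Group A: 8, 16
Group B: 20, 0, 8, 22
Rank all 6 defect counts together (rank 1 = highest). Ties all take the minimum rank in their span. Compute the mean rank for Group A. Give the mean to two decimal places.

3.50

Sorted (descending): 22, 20, 16, 8, 8, 0
The 2 values of 8 occupy positions 4–5 → each gets rank 4.
Group A values → pooled ranks: 8→4, 16→3
Mean rank = (4 + 3) / 2 = 3.50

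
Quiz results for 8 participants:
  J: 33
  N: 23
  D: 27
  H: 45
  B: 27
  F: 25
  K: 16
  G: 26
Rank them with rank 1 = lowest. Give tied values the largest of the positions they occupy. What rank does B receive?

6

Sorted (ascending): 16, 23, 25, 26, 27, 27, 33, 45
The 2 values of 27 occupy positions 5–6 → each gets rank 6.
B has value 27 → rank 6.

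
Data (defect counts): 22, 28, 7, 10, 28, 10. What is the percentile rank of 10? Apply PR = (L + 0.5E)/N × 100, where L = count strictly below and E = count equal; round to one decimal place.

33.3

N = 6.
Strictly below 10: 1. Equal to 10: 2.
PR = (1 + 0.5·2)/6 × 100 = 33.3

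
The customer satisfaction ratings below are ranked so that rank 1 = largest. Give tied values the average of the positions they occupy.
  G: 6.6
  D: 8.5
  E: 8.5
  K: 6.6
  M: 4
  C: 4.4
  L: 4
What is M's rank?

Sorted (descending): 8.5, 8.5, 6.6, 6.6, 4.4, 4, 4
The 2 values of 8.5 occupy positions 1–2 → average rank (1+2)/2 = 1.5.
The 2 values of 6.6 occupy positions 3–4 → average rank (3+4)/2 = 3.5.
The 2 values of 4 occupy positions 6–7 → average rank (6+7)/2 = 6.5.
M has value 4 → rank 6.5.

6.5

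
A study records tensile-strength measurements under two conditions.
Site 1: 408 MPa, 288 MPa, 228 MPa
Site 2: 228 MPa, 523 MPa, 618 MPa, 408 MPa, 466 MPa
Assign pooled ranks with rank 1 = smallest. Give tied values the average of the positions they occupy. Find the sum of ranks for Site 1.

9

Sorted (ascending): 228, 228, 288, 408, 408, 466, 523, 618
The 2 values of 228 occupy positions 1–2 → average rank (1+2)/2 = 1.5.
The 2 values of 408 occupy positions 4–5 → average rank (4+5)/2 = 4.5.
Site 1 values → pooled ranks: 408→4.5, 288→3, 228→1.5
Rank sum = 4.5 + 3 + 1.5 = 9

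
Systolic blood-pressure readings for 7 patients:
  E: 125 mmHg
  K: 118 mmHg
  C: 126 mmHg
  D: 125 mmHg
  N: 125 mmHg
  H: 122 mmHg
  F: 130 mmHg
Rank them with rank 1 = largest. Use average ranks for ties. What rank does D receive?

4

Sorted (descending): 130, 126, 125, 125, 125, 122, 118
The 3 values of 125 occupy positions 3–5 → average rank 4.
D has value 125 mmHg → rank 4.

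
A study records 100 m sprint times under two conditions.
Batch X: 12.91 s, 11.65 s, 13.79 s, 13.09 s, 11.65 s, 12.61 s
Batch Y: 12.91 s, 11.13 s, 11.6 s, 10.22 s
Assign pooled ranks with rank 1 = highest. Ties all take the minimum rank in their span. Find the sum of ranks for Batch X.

23

Sorted (descending): 13.79, 13.09, 12.91, 12.91, 12.61, 11.65, 11.65, 11.6, 11.13, 10.22
The 2 values of 12.91 occupy positions 3–4 → each gets rank 3.
The 2 values of 11.65 occupy positions 6–7 → each gets rank 6.
Batch X values → pooled ranks: 12.91→3, 11.65→6, 13.79→1, 13.09→2, 11.65→6, 12.61→5
Rank sum = 3 + 6 + 1 + 2 + 6 + 5 = 23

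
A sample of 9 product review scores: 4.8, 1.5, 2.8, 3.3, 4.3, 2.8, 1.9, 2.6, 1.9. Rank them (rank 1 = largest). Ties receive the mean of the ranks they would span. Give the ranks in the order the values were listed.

1, 9, 4.5, 3, 2, 4.5, 7.5, 6, 7.5

Sorted (descending): 4.8, 4.3, 3.3, 2.8, 2.8, 2.6, 1.9, 1.9, 1.5
The 2 values of 2.8 occupy positions 4–5 → average rank (4+5)/2 = 4.5.
The 2 values of 1.9 occupy positions 7–8 → average rank (7+8)/2 = 7.5.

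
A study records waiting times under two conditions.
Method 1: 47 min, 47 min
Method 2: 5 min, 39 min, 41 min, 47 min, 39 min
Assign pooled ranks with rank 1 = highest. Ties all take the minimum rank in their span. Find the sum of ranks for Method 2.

Sorted (descending): 47, 47, 47, 41, 39, 39, 5
The 3 values of 47 occupy positions 1–3 → each gets rank 1.
The 2 values of 39 occupy positions 5–6 → each gets rank 5.
Method 2 values → pooled ranks: 5→7, 39→5, 41→4, 47→1, 39→5
Rank sum = 7 + 5 + 4 + 1 + 5 = 22

22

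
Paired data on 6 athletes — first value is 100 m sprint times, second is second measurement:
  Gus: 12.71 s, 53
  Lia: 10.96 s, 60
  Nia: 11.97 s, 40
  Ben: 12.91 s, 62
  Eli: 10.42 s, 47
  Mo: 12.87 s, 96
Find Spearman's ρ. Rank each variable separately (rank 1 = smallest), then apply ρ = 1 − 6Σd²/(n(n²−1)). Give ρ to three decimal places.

0.657

Ranks of variable 1: 4, 2, 3, 6, 1, 5
Ranks of variable 2: 3, 4, 1, 5, 2, 6
d = r₁ − r₂: 1, -2, 2, 1, -1, -1
d²: 1, 4, 4, 1, 1, 1; Σd² = 12
ρ = 1 − 6·12/(6·35) = 1 − 72/210 = 0.657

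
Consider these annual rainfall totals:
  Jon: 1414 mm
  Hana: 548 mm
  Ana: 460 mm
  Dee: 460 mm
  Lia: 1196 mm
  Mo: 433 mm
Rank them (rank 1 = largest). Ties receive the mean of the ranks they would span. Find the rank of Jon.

Sorted (descending): 1414, 1196, 548, 460, 460, 433
The 2 values of 460 occupy positions 4–5 → average rank (4+5)/2 = 4.5.
Jon has value 1414 mm → rank 1.

1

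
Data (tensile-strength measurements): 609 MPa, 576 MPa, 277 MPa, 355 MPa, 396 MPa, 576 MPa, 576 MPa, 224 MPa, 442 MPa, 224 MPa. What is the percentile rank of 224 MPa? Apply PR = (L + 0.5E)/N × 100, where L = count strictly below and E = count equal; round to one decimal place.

10.0

N = 10.
Strictly below 224: 0. Equal to 224: 2.
PR = (0 + 0.5·2)/10 × 100 = 10.0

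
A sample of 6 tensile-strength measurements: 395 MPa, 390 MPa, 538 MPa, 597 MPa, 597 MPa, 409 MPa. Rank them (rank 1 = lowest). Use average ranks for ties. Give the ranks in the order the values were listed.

Sorted (ascending): 390, 395, 409, 538, 597, 597
The 2 values of 597 occupy positions 5–6 → average rank (5+6)/2 = 5.5.

2, 1, 4, 5.5, 5.5, 3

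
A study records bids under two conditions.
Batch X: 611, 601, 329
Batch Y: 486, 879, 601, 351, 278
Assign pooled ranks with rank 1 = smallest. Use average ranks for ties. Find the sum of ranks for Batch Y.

Sorted (ascending): 278, 329, 351, 486, 601, 601, 611, 879
The 2 values of 601 occupy positions 5–6 → average rank (5+6)/2 = 5.5.
Batch Y values → pooled ranks: 486→4, 879→8, 601→5.5, 351→3, 278→1
Rank sum = 4 + 8 + 5.5 + 3 + 1 = 21.5

21.5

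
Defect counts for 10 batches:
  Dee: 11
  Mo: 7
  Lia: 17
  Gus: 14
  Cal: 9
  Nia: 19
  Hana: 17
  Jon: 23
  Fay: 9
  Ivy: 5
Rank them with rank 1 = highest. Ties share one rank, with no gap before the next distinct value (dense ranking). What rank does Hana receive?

Sorted (descending): 23, 19, 17, 17, 14, 11, 9, 9, 7, 5
The 2 values of 17 share dense rank 3.
The 2 values of 9 share dense rank 6.
Remaining distinct values take the next consecutive integers.
Hana has value 17 → rank 3.

3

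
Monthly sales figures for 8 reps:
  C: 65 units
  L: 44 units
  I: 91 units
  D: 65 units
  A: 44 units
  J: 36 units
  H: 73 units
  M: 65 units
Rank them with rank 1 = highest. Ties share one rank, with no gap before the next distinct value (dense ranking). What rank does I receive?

1

Sorted (descending): 91, 73, 65, 65, 65, 44, 44, 36
The 3 values of 65 share dense rank 3.
The 2 values of 44 share dense rank 4.
Remaining distinct values take the next consecutive integers.
I has value 91 units → rank 1.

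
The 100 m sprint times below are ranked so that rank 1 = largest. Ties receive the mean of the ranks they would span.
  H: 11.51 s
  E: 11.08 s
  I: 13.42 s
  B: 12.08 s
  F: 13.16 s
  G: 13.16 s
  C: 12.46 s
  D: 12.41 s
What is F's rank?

2.5

Sorted (descending): 13.42, 13.16, 13.16, 12.46, 12.41, 12.08, 11.51, 11.08
The 2 values of 13.16 occupy positions 2–3 → average rank (2+3)/2 = 2.5.
F has value 13.16 s → rank 2.5.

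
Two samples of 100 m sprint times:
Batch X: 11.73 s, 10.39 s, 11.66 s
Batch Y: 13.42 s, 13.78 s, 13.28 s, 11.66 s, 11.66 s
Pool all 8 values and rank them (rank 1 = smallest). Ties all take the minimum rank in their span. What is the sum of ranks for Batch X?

Sorted (ascending): 10.39, 11.66, 11.66, 11.66, 11.73, 13.28, 13.42, 13.78
The 3 values of 11.66 occupy positions 2–4 → each gets rank 2.
Batch X values → pooled ranks: 11.73→5, 10.39→1, 11.66→2
Rank sum = 5 + 1 + 2 = 8

8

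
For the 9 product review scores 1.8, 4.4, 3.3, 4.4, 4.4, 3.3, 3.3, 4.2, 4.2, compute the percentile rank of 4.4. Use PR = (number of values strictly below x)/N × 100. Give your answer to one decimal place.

N = 9.
Strictly below 4.4: 6. Equal to 4.4: 3.
PR = 6/9 × 100 = 66.7

66.7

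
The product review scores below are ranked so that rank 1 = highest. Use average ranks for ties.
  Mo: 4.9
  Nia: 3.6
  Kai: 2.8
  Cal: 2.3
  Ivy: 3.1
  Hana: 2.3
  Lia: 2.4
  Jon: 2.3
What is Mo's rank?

Sorted (descending): 4.9, 3.6, 3.1, 2.8, 2.4, 2.3, 2.3, 2.3
The 3 values of 2.3 occupy positions 6–8 → average rank 7.
Mo has value 4.9 → rank 1.

1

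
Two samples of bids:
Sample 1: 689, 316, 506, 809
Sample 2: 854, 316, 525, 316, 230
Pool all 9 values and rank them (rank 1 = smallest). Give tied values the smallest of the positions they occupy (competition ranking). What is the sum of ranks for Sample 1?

22

Sorted (ascending): 230, 316, 316, 316, 506, 525, 689, 809, 854
The 3 values of 316 occupy positions 2–4 → each gets rank 2.
Sample 1 values → pooled ranks: 689→7, 316→2, 506→5, 809→8
Rank sum = 7 + 2 + 5 + 8 = 22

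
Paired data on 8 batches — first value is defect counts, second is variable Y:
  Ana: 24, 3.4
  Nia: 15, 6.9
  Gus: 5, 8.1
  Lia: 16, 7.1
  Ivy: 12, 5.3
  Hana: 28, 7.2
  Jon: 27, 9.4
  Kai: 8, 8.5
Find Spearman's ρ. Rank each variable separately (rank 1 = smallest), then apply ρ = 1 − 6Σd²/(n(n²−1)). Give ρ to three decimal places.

-0.048

Ranks of variable 1: 6, 4, 1, 5, 3, 8, 7, 2
Ranks of variable 2: 1, 3, 6, 4, 2, 5, 8, 7
d = r₁ − r₂: 5, 1, -5, 1, 1, 3, -1, -5
d²: 25, 1, 25, 1, 1, 9, 1, 25; Σd² = 88
ρ = 1 − 6·88/(8·63) = 1 − 528/504 = -0.048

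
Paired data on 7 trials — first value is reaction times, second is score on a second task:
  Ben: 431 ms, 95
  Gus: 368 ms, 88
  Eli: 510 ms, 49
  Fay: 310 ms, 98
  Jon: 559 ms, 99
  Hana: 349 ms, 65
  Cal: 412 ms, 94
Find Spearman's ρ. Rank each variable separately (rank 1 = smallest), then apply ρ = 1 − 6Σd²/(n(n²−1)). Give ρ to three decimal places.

0.107

Ranks of variable 1: 5, 3, 6, 1, 7, 2, 4
Ranks of variable 2: 5, 3, 1, 6, 7, 2, 4
d = r₁ − r₂: 0, 0, 5, -5, 0, 0, 0
d²: 0, 0, 25, 25, 0, 0, 0; Σd² = 50
ρ = 1 − 6·50/(7·48) = 1 − 300/336 = 0.107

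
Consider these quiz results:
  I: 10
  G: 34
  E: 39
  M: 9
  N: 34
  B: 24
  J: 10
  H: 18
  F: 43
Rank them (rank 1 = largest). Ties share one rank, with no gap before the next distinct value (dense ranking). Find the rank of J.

6

Sorted (descending): 43, 39, 34, 34, 24, 18, 10, 10, 9
The 2 values of 34 share dense rank 3.
The 2 values of 10 share dense rank 6.
Remaining distinct values take the next consecutive integers.
J has value 10 → rank 6.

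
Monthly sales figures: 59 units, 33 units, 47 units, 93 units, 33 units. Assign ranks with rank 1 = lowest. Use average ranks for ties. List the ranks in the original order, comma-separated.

Sorted (ascending): 33, 33, 47, 59, 93
The 2 values of 33 occupy positions 1–2 → average rank (1+2)/2 = 1.5.

4, 1.5, 3, 5, 1.5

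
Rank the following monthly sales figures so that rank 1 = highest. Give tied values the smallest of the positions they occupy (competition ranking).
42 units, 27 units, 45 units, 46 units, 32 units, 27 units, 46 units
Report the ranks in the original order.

Sorted (descending): 46, 46, 45, 42, 32, 27, 27
The 2 values of 46 occupy positions 1–2 → each gets rank 1.
The 2 values of 27 occupy positions 6–7 → each gets rank 6.

4, 6, 3, 1, 5, 6, 1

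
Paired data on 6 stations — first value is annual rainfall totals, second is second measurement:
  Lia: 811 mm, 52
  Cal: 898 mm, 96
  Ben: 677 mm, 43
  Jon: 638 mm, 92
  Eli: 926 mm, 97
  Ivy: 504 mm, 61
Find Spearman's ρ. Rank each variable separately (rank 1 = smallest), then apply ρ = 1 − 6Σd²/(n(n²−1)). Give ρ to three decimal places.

Ranks of variable 1: 4, 5, 3, 2, 6, 1
Ranks of variable 2: 2, 5, 1, 4, 6, 3
d = r₁ − r₂: 2, 0, 2, -2, 0, -2
d²: 4, 0, 4, 4, 0, 4; Σd² = 16
ρ = 1 − 6·16/(6·35) = 1 − 96/210 = 0.543

0.543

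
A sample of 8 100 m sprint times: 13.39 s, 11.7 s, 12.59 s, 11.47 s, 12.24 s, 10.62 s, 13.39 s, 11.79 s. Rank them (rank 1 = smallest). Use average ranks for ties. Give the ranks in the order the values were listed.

7.5, 3, 6, 2, 5, 1, 7.5, 4

Sorted (ascending): 10.62, 11.47, 11.7, 11.79, 12.24, 12.59, 13.39, 13.39
The 2 values of 13.39 occupy positions 7–8 → average rank (7+8)/2 = 7.5.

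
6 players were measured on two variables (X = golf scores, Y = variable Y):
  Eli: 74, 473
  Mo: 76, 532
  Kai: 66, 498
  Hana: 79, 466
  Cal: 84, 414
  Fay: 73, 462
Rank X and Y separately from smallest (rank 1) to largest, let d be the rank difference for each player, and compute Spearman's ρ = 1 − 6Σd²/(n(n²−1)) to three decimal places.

Ranks of variable 1: 3, 4, 1, 5, 6, 2
Ranks of variable 2: 4, 6, 5, 3, 1, 2
d = r₁ − r₂: -1, -2, -4, 2, 5, 0
d²: 1, 4, 16, 4, 25, 0; Σd² = 50
ρ = 1 − 6·50/(6·35) = 1 − 300/210 = -0.429

-0.429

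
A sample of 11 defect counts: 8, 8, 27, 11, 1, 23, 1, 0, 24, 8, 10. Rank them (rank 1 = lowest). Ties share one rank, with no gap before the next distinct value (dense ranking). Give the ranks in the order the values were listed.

3, 3, 8, 5, 2, 6, 2, 1, 7, 3, 4

Sorted (ascending): 0, 1, 1, 8, 8, 8, 10, 11, 23, 24, 27
The 2 values of 1 share dense rank 2.
The 3 values of 8 share dense rank 3.
Remaining distinct values take the next consecutive integers.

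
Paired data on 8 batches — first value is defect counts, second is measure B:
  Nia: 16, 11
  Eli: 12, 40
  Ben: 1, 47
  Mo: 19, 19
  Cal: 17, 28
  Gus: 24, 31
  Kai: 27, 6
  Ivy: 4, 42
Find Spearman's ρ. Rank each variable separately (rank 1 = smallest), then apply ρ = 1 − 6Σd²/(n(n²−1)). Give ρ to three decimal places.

-0.786

Ranks of variable 1: 4, 3, 1, 6, 5, 7, 8, 2
Ranks of variable 2: 2, 6, 8, 3, 4, 5, 1, 7
d = r₁ − r₂: 2, -3, -7, 3, 1, 2, 7, -5
d²: 4, 9, 49, 9, 1, 4, 49, 25; Σd² = 150
ρ = 1 − 6·150/(8·63) = 1 − 900/504 = -0.786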